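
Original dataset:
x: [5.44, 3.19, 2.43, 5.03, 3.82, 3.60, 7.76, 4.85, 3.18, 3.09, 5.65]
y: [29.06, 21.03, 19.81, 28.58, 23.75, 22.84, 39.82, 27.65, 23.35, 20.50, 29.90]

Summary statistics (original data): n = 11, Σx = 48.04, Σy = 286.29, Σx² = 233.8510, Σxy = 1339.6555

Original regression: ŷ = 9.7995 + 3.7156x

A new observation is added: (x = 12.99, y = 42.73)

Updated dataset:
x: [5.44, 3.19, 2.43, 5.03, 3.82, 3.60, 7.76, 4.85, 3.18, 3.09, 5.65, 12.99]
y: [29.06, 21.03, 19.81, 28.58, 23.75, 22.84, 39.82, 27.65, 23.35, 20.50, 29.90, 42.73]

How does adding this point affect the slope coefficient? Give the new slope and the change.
New slope β₁ = 2.4010 versus 3.7156 before: a change of -1.3146 (-35.4%).

The new point has HIGH LEVERAGE: x = 12.99 is far from the original mean x̄ = 48.04/11 ≈ 4.37 (original range [2.43, 7.76]).

Step 1: Update the sums with the new point (n goes from 11 to 12)
Σx  = 48.04 + 12.99 = 61.03
Σy  = 286.29 + 42.73 = 329.02
Σx² = 233.8510 + 12.99² = 233.8510 + 168.7401 = 402.5911
Σxy = 1339.6555 + 12.99×42.73 = 1339.6555 + 555.0627 = 1894.7182

Step 2: Recompute the slope with b₁ = (nΣxy − ΣxΣy) / (nΣx² − (Σx)²)
Numerator   = 12×1894.7182 − 61.03×329.02 = 22736.6184 − 20080.0906 = 2656.5278
Denominator = 12×402.5911 − 61.03² = 4831.0932 − 3724.6609 = 1106.4323
b₁(new) = 2656.5278 / 1106.4323 = 2.4010

(Same formula on the original sums: (11×1339.6555 − 48.04×286.29) / (11×233.8510 − 48.04²) = 982.8389 / 264.5194 = 3.7156, matching the given fit.)

Step 3: Change in slope
Δβ₁ = 2.4010 − 3.7156 = -1.3146
Relative change = -1.3146 / 3.7156 × 100% = -35.4%
→ the slope decreases when the point is added.

Because the point sits below the extension of the original line at a high-leverage x, it tilts the fit down.
In practice: investigate whether it comes from the same population as the rest of the sample.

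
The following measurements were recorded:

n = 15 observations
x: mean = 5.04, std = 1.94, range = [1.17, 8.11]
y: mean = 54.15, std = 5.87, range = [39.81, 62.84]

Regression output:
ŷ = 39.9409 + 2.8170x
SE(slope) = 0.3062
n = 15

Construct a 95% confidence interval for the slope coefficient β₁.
The 95% CI for β₁ is (2.1555, 3.4785)

Confidence interval for the slope:

The 95% CI for β₁ is: β̂₁ ± t*(α/2, n-2) × SE(β̂₁)

Step 1: Find critical t-value
- Confidence level = 0.95
- Degrees of freedom = n - 2 = 15 - 2 = 13
- t*(α/2, 13) = 2.1604

Step 2: Calculate margin of error
Margin = 2.1604 × 0.3062 = 0.6615

Step 3: Construct interval
CI = 2.8170 ± 0.6615
CI = (2.1555, 3.4785)

Interpretation: intervals built this way capture the true β₁ in 95% of repeated samples; here the plausible range for the per-unit effect of x on y is 2.1555 to 3.4785.
Since 0 is outside the interval, a two-sided test at α = 0.05 would reject H₀: β₁ = 0.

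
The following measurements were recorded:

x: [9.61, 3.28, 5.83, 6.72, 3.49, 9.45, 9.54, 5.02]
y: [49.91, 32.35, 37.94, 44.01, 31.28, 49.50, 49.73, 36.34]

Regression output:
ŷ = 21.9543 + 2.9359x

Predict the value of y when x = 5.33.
ŷ = 37.6026

To predict y for x = 5.33, substitute into the regression equation:

ŷ = 21.9543 + 2.9359 × 5.33
ŷ = 21.9543 + 15.6483
ŷ = 37.6026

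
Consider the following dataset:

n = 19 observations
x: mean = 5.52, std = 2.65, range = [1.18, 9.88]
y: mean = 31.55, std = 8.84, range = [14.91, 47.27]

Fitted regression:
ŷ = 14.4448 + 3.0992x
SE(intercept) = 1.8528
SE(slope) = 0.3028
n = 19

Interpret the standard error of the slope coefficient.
SE(β̂₁) = 0.3028 is the estimated standard deviation of the slope estimate across repeated samples; relative to β̂₁ = 3.0992 that is 9.8%, a precise estimate.

SE(β̂₁) = s / √Sxx, where s is the residual standard deviation and Sxx = Σ(x − x̄)². It is the yardstick for how far β̂₁ = 3.0992 could plausibly be from the true slope.

Relative precision:
- SE / |β̂₁| = 0.3028 / 3.0992 = 9.8%
- Rule of thumb (under 20%: precise; 20% to under 50%: moderately precise; 50% or more: imprecise) → precise

Link to the t-test: t = β̂₁ / SE(β̂₁) = 3.0992 / 0.3028 = 10.2351, the statistic for H₀: β₁ = 0.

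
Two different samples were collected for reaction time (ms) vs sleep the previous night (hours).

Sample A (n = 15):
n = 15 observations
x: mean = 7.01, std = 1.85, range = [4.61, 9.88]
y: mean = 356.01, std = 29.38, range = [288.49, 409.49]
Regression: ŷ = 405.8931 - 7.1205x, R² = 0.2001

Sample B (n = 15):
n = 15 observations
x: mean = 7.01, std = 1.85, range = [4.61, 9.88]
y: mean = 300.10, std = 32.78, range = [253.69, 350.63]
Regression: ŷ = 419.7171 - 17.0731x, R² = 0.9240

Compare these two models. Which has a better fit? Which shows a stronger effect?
Model B has the better fit (R² = 0.9240 vs 0.2001). Model B shows the stronger effect (|β₁| = 17.0731 vs 7.1205).

Model Comparison:

Goodness of fit (R²):
- Model A: R² = 0.2001 → 20.01% of variance in reaction time explained
- Model B: R² = 0.9240 → 92.40% of variance in reaction time explained
- 0.9240 > 0.2001 → Model B has the better fit

Effect size (slope magnitude):
- Model A: β₁ = -7.1205 → predicted reaction time falls 7.1205 ms per additional hour of sleep
- Model B: β₁ = -17.0731 → predicted reaction time falls 17.0731 ms per additional hour of sleep
- |-7.1205| < |-17.0731| → Model B shows the stronger marginal effect

Notes:
- The two samples could reflect different populations, time periods, or measurement quality.
- R² measures how tightly points cluster around the line; β₁ measures how steep the line is — they answer different questions.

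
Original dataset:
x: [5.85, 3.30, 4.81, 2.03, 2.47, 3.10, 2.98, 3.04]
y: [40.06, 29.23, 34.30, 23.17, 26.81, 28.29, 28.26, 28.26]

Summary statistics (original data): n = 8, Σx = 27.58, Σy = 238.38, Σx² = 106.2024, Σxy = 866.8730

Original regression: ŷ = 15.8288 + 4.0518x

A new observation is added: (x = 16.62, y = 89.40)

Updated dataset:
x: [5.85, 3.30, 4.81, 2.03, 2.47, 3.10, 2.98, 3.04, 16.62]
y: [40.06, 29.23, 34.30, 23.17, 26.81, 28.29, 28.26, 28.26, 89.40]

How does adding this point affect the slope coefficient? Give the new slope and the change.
The slope changes from 4.0518 to 4.4930 (change of +0.4412, or +10.9%).

The new point has HIGH LEVERAGE: x = 16.62 is far from the original mean x̄ = 27.58/8 ≈ 3.45 (original range [2.03, 5.85]).

Step 1: Update the sums with the new point (n goes from 8 to 9)
Σx  = 27.58 + 16.62 = 44.20
Σy  = 238.38 + 89.40 = 327.78
Σx² = 106.2024 + 16.62² = 106.2024 + 276.2244 = 382.4268
Σxy = 866.8730 + 16.62×89.40 = 866.8730 + 1485.8280 = 2352.7010

Step 2: Recompute the slope with b₁ = (nΣxy − ΣxΣy) / (nΣx² − (Σx)²)
Numerator   = 9×2352.7010 − 44.20×327.78 = 21174.3090 − 14487.8760 = 6686.4330
Denominator = 9×382.4268 − 44.20² = 3441.8412 − 1953.6400 = 1488.2012
b₁(new) = 6686.4330 / 1488.2012 = 4.4930

(Same formula on the original sums: (8×866.8730 − 27.58×238.38) / (8×106.2024 − 27.58²) = 360.4636 / 88.9628 = 4.0518, matching the given fit.)

Step 3: Change in slope
Δβ₁ = 4.4930 − 4.0518 = +0.4412
Relative change = +0.4412 / 4.0518 × 100% = +10.9%
→ the slope increases when the point is added.

A high-leverage point only changes the slope if it is off the original line; here y = 89.40 is above the original trend, so the slope increases.
In practice: check such a point for data-entry or measurement error.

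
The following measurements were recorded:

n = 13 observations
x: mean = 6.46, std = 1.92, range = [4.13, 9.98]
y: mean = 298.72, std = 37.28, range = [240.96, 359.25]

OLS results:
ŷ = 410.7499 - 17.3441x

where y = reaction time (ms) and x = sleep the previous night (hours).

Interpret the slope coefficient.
For each additional hour of sleep, predicted reaction time decreases by approximately 17.3441 ms.

The slope coefficient β₁ = -17.3441 represents the marginal effect of sleep on reaction time.

Interpretation:
- Sleep up by 1 hour → predicted reaction time decreases by 17.3441 ms
- The effect is assumed constant over the observed range of x (linearity)
- The sign (−) gives the direction; the magnitude 17.3441 gives the size of the effect per hour

The intercept β₀ = 410.7499 is the predicted reaction time when sleep = 0; since the smallest observed x is 4.13, this is an extrapolation and mainly anchors the line.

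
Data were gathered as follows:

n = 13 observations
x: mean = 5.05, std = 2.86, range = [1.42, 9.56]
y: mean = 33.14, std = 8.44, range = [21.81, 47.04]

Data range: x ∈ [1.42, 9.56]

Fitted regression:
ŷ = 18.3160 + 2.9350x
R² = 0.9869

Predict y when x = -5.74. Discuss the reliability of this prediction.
ŷ = 1.4691 (extrapolation — x = -5.74 lies outside [1.42, 9.56], so reliability is low).

Prediction calculation:
ŷ = 18.3160 + 2.9350 × (-5.74)
ŷ = 1.4691

Reliability:
- Data range: x ∈ [1.42, 9.56]
- Prediction point: x = -5.74 is 7.16 units below the observed range → this is EXTRAPOLATION, not interpolation

Why that matters here:
- There are no observations near this x to validate the fitted line there
- R² describes fit only over the sampled x values; it says nothing about behaviour beyond them
- The linear relationship may not hold outside the observed range

Report the number if required, but flag clearly that it is an extrapolation.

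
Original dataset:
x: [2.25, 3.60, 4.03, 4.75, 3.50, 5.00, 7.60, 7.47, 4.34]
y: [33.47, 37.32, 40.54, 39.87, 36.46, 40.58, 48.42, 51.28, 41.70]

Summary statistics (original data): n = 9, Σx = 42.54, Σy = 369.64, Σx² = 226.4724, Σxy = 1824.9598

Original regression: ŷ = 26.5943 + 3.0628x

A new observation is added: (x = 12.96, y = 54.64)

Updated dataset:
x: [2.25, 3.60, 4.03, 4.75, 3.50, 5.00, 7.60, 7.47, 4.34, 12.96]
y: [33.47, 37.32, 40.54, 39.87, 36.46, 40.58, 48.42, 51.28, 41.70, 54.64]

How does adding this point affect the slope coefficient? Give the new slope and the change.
The slope changes from 3.0628 to 2.0639 (change of -0.9989, or -32.6%).

The new point has HIGH LEVERAGE: x = 12.96 is far from the original mean x̄ = 42.54/9 ≈ 4.73 (original range [2.25, 7.60]).

Step 1: Update the sums with the new point (n goes from 9 to 10)
Σx  = 42.54 + 12.96 = 55.50
Σy  = 369.64 + 54.64 = 424.28
Σx² = 226.4724 + 12.96² = 226.4724 + 167.9616 = 394.4340
Σxy = 1824.9598 + 12.96×54.64 = 1824.9598 + 708.1344 = 2533.0942

Step 2: Recompute the slope with b₁ = (nΣxy − ΣxΣy) / (nΣx² − (Σx)²)
Numerator   = 10×2533.0942 − 55.50×424.28 = 25330.9420 − 23547.5400 = 1783.4020
Denominator = 10×394.4340 − 55.50² = 3944.3400 − 3080.2500 = 864.0900
b₁(new) = 1783.4020 / 864.0900 = 2.0639

(Same formula on the original sums: (9×1824.9598 − 42.54×369.64) / (9×226.4724 − 42.54²) = 700.1526 / 228.6000 = 3.0628, matching the given fit.)

Step 3: Change in slope
Δβ₁ = 2.0639 − 3.0628 = -0.9989
Relative change = -0.9989 / 3.0628 × 100% = -32.6%
→ the slope decreases when the point is added.

Because the point sits below the extension of the original line at a high-leverage x, it tilts the fit down.
In practice: check such a point for data-entry or measurement error; refit with and without it and report both if conclusions differ.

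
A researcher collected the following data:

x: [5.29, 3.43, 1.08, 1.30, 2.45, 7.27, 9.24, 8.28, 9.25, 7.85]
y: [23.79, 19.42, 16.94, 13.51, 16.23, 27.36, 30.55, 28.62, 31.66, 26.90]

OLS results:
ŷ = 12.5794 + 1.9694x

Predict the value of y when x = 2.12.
ŷ = 16.7545

To predict y for x = 2.12, substitute into the regression equation:

ŷ = 12.5794 + 1.9694 × 2.12
ŷ = 12.5794 + 4.1751
ŷ = 16.7545

This is the fitted mean response at that x — an individual observation would come with a wider prediction interval.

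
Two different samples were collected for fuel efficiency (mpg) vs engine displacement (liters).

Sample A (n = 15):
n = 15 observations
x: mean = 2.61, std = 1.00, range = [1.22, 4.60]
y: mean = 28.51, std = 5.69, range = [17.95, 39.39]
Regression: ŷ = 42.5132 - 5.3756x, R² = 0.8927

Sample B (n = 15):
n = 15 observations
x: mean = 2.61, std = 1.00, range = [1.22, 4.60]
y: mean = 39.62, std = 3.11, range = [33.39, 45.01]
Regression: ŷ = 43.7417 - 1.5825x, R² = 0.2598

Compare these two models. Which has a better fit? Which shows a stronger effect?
Model A has the better fit (R² = 0.8927 vs 0.2598). Model A shows the stronger effect (|β₁| = 5.3756 vs 1.5825).

Model Comparison:

Fit — compare R²:
- Model A: R² = 0.8927 → 89.27% of variance in fuel efficiency explained
- Model B: R² = 0.2598 → 25.98% of variance in fuel efficiency explained
- 0.8927 > 0.2598 → Model A has the better fit

Effect size (slope magnitude):
- Model A: β₁ = -5.3756 → predicted fuel efficiency falls 5.3756 mpg per additional liter of engine displacement
- Model B: β₁ = -1.5825 → predicted fuel efficiency falls 1.5825 mpg per additional liter of engine displacement
- |-5.3756| > |-1.5825| → Model A shows the stronger marginal effect

Notes:
- A steeper slope doesn't make a better model if the scatter around the line is large.
- The two samples could reflect different populations, time periods, or measurement quality.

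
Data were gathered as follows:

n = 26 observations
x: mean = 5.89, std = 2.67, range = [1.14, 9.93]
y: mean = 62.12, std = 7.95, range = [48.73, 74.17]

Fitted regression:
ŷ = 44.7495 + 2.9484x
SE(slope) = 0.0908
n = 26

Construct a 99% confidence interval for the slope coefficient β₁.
The 99% CI for β₁ is (2.6944, 3.2024)

Confidence interval for the slope:

The 99% CI for β₁ is: β̂₁ ± t*(α/2, n-2) × SE(β̂₁)

Step 1: Find critical t-value
- Confidence level = 0.99
- Degrees of freedom = n - 2 = 26 - 2 = 24
- t*(α/2, 24) = 2.7969

Step 2: Calculate margin of error
Margin = 2.7969 × 0.0908 = 0.2540

Step 3: Construct interval
CI = 2.9484 ± 0.2540
CI = (2.6944, 3.2024)

Interpretation: intervals built this way capture the true β₁ in 99% of repeated samples; here the plausible range for the per-unit effect of x on y is 2.6944 to 3.2024.
The interval does not include 0, suggesting a significant linear relationship.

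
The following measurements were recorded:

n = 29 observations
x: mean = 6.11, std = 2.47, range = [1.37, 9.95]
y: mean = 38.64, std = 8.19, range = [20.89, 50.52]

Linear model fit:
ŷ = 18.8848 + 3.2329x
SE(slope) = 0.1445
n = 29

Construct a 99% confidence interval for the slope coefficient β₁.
The 99% CI for β₁ is (2.8325, 3.6333)

Confidence interval for the slope:

The 99% CI for β₁ is: β̂₁ ± t*(α/2, n-2) × SE(β̂₁)

Step 1: Find critical t-value
- Confidence level = 0.99
- Degrees of freedom = n - 2 = 29 - 2 = 27
- t*(α/2, 27) = 2.7707

Step 2: Calculate margin of error
Margin = 2.7707 × 0.1445 = 0.4004

Step 3: Construct interval
CI = 3.2329 ± 0.4004
CI = (2.8325, 3.6333)

Interpretation: intervals built this way capture the true β₁ in 99% of repeated samples; here the plausible range for the per-unit effect of x on y is 2.8325 to 3.6333.
Since 0 is outside the interval, a two-sided test at α = 0.01 would reject H₀: β₁ = 0.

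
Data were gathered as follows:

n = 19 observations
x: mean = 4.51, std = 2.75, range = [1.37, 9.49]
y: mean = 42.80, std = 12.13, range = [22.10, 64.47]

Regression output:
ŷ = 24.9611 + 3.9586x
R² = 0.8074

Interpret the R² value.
About 80.74% of the variability in y is accounted for by the regression on x (R² = 0.8074) — a strong linear fit.

R² (coefficient of determination) measures the proportion of variance in y explained by the regression model.

Here R² = 0.8074:
- Explained: 80.74% of the variation in y
- Unexplained (residual): 100% − 80.74% = 19.26%
- Rule of thumb (below 0.3 weak; 0.3 to below 0.7 moderate; 0.7 and above strong) → strong

Calculation: R² = 1 − (SS_res / SS_tot), where SS_res is the sum of squared residuals and SS_tot the total sum of squares.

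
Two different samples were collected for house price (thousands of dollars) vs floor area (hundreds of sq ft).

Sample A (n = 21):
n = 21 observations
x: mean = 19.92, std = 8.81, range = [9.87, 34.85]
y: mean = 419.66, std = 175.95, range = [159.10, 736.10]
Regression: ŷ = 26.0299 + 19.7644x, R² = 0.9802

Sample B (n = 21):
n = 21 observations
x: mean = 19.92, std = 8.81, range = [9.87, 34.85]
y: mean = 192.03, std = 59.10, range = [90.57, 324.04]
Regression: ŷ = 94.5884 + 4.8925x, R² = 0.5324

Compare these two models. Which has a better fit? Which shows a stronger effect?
Model A has the better fit (R² = 0.9802 vs 0.5324). Model A shows the stronger effect (|β₁| = 19.7644 vs 4.8925).

Model Comparison:

Goodness of fit (R²):
- Model A: R² = 0.9802 → 98.02% of variance in house price explained
- Model B: R² = 0.5324 → 53.24% of variance in house price explained
- 0.9802 > 0.5324 → Model A has the better fit

Effect size (slope magnitude):
- Model A: β₁ = 19.7644 → predicted house price rises 19.7644 thousand dollars per additional hundred sq ft of floor area
- Model B: β₁ = 4.8925 → predicted house price rises 4.8925 thousand dollars per additional hundred sq ft of floor area
- |19.7644| > |4.8925| → Model A shows the stronger marginal effect

Notes:
- A steeper slope doesn't make a better model if the scatter around the line is large.
- A better fit (higher R²) doesn't necessarily mean a more important relationship.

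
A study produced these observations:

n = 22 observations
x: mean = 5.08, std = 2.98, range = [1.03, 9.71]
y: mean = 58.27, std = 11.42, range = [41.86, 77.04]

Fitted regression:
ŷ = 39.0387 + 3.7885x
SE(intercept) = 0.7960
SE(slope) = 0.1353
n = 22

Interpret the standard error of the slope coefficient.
SE(slope) = 0.1353 measures the uncertainty in the estimated slope. The coefficient is estimated precisely (SE/|β̂₁| = 3.6%).

SE(β̂₁) = 0.1353 says: if we drew many samples of n = 22 from the same population and refit each time, the fitted slopes would scatter with a standard deviation of roughly 0.1353 around the true β₁.

Relative precision:
- SE / |β̂₁| = 0.1353 / 3.7885 = 3.6%
- Rule of thumb (under 20%: precise; 20% to under 50%: moderately precise; 50% or more: imprecise) → precise

Link to the t-test: t = β̂₁ / SE(β̂₁) = 3.7885 / 0.1353 = 28.0007, the statistic for H₀: β₁ = 0.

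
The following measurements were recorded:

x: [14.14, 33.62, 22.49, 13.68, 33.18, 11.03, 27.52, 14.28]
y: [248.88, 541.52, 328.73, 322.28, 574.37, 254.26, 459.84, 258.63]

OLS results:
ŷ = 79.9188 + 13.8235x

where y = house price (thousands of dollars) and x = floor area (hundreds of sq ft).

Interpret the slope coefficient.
An increase of one hundred sq ft in floor area is associated with a 13.8235 thousand dollars increase in predicted house price.

The slope coefficient β₁ = 13.8235 represents the marginal effect of floor area on house price.

Interpretation:
- Floor area up by 1 hundred sq ft → predicted house price increases by 13.8235 thousand dollars
- This is a linear approximation: the same per-unit change is assumed across the whole observed x range
- The sign (+) gives the direction; the magnitude 13.8235 gives the size of the effect per hundred sq ft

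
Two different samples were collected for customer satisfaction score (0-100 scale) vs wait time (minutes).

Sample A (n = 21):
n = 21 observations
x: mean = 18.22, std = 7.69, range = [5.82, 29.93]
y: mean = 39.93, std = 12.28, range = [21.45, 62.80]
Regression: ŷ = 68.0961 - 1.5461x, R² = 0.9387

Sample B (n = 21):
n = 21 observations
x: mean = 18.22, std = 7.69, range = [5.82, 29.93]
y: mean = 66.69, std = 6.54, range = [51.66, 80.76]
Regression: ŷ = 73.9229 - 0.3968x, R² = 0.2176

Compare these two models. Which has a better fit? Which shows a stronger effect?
Model A has the better fit (R² = 0.9387 vs 0.2176). Model A shows the stronger effect (|β₁| = 1.5461 vs 0.3968).

Model Comparison:

Fit — compare R²:
- Model A: R² = 0.9387 → 93.87% of variance in satisfaction score explained
- Model B: R² = 0.2176 → 21.76% of variance in satisfaction score explained
- 0.9387 > 0.2176 → Model A has the better fit

Strength of effect — compare |β₁|:
- Model A: β₁ = -1.5461 → predicted satisfaction score falls 1.5461 points per additional minute of wait time
- Model B: β₁ = -0.3968 → predicted satisfaction score falls 0.3968 points per additional minute of wait time
- |-1.5461| > |-0.3968| → Model A shows the stronger marginal effect

Notes:
- A steeper slope doesn't make a better model if the scatter around the line is large.
- R² measures how tightly points cluster around the line; β₁ measures how steep the line is — they answer different questions.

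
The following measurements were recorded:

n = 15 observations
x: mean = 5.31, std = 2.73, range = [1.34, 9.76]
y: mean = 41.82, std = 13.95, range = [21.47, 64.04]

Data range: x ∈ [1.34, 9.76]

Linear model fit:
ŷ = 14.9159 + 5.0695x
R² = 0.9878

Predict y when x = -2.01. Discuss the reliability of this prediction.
ŷ = 4.7262, but this is extrapolation (below the data range [1.34, 9.76]) and may be unreliable.

Prediction calculation:
ŷ = 14.9159 + 5.0695 × (-2.01)
ŷ = 4.7262

Reliability:
- Data range: x ∈ [1.34, 9.76]
- Prediction point: x = -2.01 is 3.35 units below the observed range → this is EXTRAPOLATION, not interpolation

Why that matters here:
- The linear relationship may not hold outside the observed range
- R² describes fit only over the sampled x values; it says nothing about behaviour beyond them

Report the number if required, but flag clearly that it is an extrapolation.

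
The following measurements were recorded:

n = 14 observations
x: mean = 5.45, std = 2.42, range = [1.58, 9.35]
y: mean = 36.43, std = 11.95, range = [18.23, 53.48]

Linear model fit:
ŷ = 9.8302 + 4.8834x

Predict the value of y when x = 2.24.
ŷ = 20.7690

x = 2.24 lies inside the observed range [1.58, 9.35], so the fitted equation applies directly:

ŷ = 9.8302 + 4.8834 × 2.24
ŷ = 9.8302 + 10.9388
ŷ = 20.7690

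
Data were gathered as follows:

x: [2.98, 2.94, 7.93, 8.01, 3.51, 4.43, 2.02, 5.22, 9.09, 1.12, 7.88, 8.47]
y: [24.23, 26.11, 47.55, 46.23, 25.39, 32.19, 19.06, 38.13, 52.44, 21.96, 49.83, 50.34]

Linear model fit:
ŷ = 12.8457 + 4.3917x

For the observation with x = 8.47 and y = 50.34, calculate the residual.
Residual = 0.2966

The residual is the difference between the actual value and the predicted value:

Residual = y - ŷ

Step 1: Calculate predicted value
ŷ = 12.8457 + 4.3917 × 8.47
ŷ = 50.0434

Step 2: Calculate residual
Residual = 50.34 - 50.0434
Residual = 0.2966

The residual is positive, so the observed y = 50.34 sits above the regression line (the line underestimates it by 0.2966).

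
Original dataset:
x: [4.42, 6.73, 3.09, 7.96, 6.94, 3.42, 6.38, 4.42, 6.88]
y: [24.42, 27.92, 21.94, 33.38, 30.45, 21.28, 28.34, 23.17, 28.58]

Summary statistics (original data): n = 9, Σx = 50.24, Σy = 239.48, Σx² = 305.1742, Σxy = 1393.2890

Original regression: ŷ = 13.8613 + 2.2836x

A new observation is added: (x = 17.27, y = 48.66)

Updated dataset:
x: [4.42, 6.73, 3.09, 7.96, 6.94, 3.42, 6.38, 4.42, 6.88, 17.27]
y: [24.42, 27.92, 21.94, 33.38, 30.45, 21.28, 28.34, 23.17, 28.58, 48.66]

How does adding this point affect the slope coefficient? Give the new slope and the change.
New slope β₁ = 1.9531 versus 2.2836 before: a change of -0.3305 (-14.5%).

x = 17.27 lies well outside the original x-range [3.09, 7.96] (x̄ ≈ 5.58), so this observation has high leverage and can move the slope substantially.

Step 1: Update the sums with the new point (n goes from 9 to 10)
Σx  = 50.24 + 17.27 = 67.51
Σy  = 239.48 + 48.66 = 288.14
Σx² = 305.1742 + 17.27² = 305.1742 + 298.2529 = 603.4271
Σxy = 1393.2890 + 17.27×48.66 = 1393.2890 + 840.3582 = 2233.6472

Step 2: Recompute the slope with b₁ = (nΣxy − ΣxΣy) / (nΣx² − (Σx)²)
Numerator   = 10×2233.6472 − 67.51×288.14 = 22336.4720 − 19452.3314 = 2884.1406
Denominator = 10×603.4271 − 67.51² = 6034.2710 − 4557.6001 = 1476.6709
b₁(new) = 2884.1406 / 1476.6709 = 1.9531

(Same formula on the original sums: (9×1393.2890 − 50.24×239.48) / (9×305.1742 − 50.24²) = 508.1258 / 222.5102 = 2.2836, matching the given fit.)

Step 3: Change in slope
Δβ₁ = 1.9531 − 2.2836 = -0.3305
Relative change = -0.3305 / 2.2836 × 100% = -14.5%
→ the slope decreases when the point is added.

Because the point sits below the extension of the original line at a high-leverage x, it tilts the fit down.
In practice: check such a point for data-entry or measurement error; investigate whether it comes from the same population as the rest of the sample.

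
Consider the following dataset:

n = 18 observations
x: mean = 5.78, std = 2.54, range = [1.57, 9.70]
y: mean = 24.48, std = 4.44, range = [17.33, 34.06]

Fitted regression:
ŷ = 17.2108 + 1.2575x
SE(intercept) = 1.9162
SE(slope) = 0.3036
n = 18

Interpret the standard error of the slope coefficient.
SE(slope) = 0.3036 measures the uncertainty in the estimated slope. The coefficient is estimated with moderate precision (SE/|β̂₁| = 24.1%).

SE(β̂₁) = 0.3036 says: if we drew many samples of n = 18 from the same population and refit each time, the fitted slopes would scatter with a standard deviation of roughly 0.3036 around the true β₁.

Relative precision:
- SE / |β̂₁| = 0.3036 / 1.2575 = 24.1%
- Rule of thumb (under 20%: precise; 20% to under 50%: moderately precise; 50% or more: imprecise) → moderately precise

Link to interval estimation: a confidence interval for β₁ is β̂₁ ± t* × 0.3036, so SE sets the half-width per unit of t*.

What drives SE(β̂₁): more residual scatter → larger SE; wider spread of x values → smaller SE.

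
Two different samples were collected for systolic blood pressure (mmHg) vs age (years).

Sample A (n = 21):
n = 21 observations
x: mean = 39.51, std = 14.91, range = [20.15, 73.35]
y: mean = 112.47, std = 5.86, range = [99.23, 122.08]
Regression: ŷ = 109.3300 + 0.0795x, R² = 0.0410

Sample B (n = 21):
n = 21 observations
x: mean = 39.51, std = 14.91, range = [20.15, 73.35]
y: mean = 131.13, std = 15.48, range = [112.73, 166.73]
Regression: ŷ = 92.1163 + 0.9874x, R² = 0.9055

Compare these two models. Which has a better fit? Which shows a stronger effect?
Model B has the better fit (R² = 0.9055 vs 0.0410). Model B shows the stronger effect (|β₁| = 0.9874 vs 0.0795).

Model Comparison:

Goodness of fit (R²):
- Model A: R² = 0.0410 → 4.10% of variance in blood pressure explained
- Model B: R² = 0.9055 → 90.55% of variance in blood pressure explained
- 0.9055 > 0.0410 → Model B has the better fit

Effect size (slope magnitude):
- Model A: β₁ = 0.0795 → predicted blood pressure rises 0.0795 mmHg per additional year of age
- Model B: β₁ = 0.9874 → predicted blood pressure rises 0.9874 mmHg per additional year of age
- |0.0795| < |0.9874| → Model B shows the stronger marginal effect

Note: R² measures how tightly points cluster around the line; β₁ measures how steep the line is — they answer different questions.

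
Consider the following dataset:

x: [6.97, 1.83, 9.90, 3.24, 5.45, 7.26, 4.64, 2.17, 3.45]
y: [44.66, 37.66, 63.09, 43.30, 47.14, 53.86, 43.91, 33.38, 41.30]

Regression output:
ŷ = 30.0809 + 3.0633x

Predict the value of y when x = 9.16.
ŷ = 58.1407

x = 9.16 lies inside the observed range [1.83, 9.90], so the fitted equation applies directly:

ŷ = 30.0809 + 3.0633 × 9.16
ŷ = 30.0809 + 28.0598
ŷ = 58.1407

This is the fitted mean response at that x — an individual observation would come with a wider prediction interval.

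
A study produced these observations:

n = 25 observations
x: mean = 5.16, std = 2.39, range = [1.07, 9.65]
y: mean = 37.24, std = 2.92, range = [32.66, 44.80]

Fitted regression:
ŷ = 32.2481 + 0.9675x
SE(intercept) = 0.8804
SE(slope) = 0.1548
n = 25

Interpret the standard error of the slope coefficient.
SE(β̂₁) = 0.1548 is the estimated standard deviation of the slope estimate across repeated samples; relative to β̂₁ = 0.9675 that is 16.0%, a precise estimate.

SE(β̂₁) = s / √Sxx, where s is the residual standard deviation and Sxx = Σ(x − x̄)². It is the yardstick for how far β̂₁ = 0.9675 could plausibly be from the true slope.

Relative precision:
- SE / |β̂₁| = 0.1548 / 0.9675 = 16.0%
- Rule of thumb (under 20%: precise; 20% to under 50%: moderately precise; 50% or more: imprecise) → precise

Link to interval estimation: a confidence interval for β₁ is β̂₁ ± t* × 0.1548, so SE sets the half-width per unit of t*.

What drives SE(β̂₁): larger n (here n = 25) → smaller SE; wider spread of x values → smaller SE.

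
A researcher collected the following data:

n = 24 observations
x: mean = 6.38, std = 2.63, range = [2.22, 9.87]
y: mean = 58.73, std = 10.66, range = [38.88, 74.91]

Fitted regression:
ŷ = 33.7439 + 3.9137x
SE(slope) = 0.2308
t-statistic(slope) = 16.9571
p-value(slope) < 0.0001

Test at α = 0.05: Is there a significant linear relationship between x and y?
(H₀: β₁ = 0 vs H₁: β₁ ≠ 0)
Reject H₀: p-value < 0.0001 < α = 0.05. The linear relationship is significant at the 5% level.

Hypothesis test for the slope coefficient:

H₀: β₁ = 0 (no linear relationship)
H₁: β₁ ≠ 0 (linear relationship exists)

Test statistic: t = β̂₁ / SE(β̂₁) = 3.9137 / 0.2308 = 16.9571

The p-value (<0.0001) is the probability, under H₀, of a t-statistic at least as extreme as |t| = 16.9571 (two-sided, df = n − 2 = 22).

Decision rule: reject H₀ if p-value < α.
p-value < 0.0001 < α = 0.05 → reject H₀.

There is sufficient evidence at the 5% significance level to conclude that a linear relationship exists between x and y.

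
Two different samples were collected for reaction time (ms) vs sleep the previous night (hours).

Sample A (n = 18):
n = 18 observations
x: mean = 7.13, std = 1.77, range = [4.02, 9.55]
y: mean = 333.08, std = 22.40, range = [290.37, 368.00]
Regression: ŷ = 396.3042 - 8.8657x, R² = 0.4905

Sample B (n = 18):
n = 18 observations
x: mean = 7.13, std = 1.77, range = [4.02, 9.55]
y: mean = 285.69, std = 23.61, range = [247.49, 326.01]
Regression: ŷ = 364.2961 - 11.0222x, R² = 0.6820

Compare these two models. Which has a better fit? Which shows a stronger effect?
Model B has the better fit (R² = 0.6820 vs 0.4905). Model B shows the stronger effect (|β₁| = 11.0222 vs 8.8657).

Model Comparison:

Which explains more variance? (R²)
- Model A: R² = 0.4905 → 49.05% of variance in reaction time explained
- Model B: R² = 0.6820 → 68.20% of variance in reaction time explained
- 0.6820 > 0.4905 → Model B has the better fit

Which has the larger per-hour effect? (|β₁|)
- Model A: β₁ = -8.8657 → predicted reaction time falls 8.8657 ms per additional hour of sleep
- Model B: β₁ = -11.0222 → predicted reaction time falls 11.0222 ms per additional hour of sleep
- |-8.8657| < |-11.0222| → Model B shows the stronger marginal effect

Notes:
- A better fit (higher R²) doesn't necessarily mean a more important relationship.
- A steeper slope doesn't make a better model if the scatter around the line is large.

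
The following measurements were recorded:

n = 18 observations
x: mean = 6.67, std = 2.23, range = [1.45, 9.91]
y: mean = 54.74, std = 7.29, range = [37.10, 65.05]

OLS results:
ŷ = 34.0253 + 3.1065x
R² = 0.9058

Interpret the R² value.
The model explains 90.58% of the variance in y (R² = 0.9058), leaving 9.42% unexplained; the fit is strong.

R² (coefficient of determination) measures the proportion of variance in y explained by the regression model.

Here R² = 0.9058:
- Explained: 90.58% of the variation in y
- Unexplained (residual): 100% − 90.58% = 9.42%
- Rule of thumb (below 0.3 weak; 0.3 to below 0.7 moderate; 0.7 and above strong) → strong

Note: R² says nothing about causation, and a high R² does not by itself mean the linear form is appropriate — check the residuals.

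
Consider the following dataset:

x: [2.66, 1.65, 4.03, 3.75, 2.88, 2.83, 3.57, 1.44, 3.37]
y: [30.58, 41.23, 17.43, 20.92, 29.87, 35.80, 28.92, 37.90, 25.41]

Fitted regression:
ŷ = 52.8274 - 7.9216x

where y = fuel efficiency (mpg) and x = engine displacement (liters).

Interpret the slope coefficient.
An increase of one liter in engine displacement is associated with a 7.9216 mpg decrease in predicted fuel efficiency.

β₁ = -7.9216 is the change in predicted fuel efficiency (mpg) per additional liter of engine displacement.

Interpretation:
- Engine displacement up by 1 liter → predicted fuel efficiency decreases by 7.9216 mpg
- This is a linear approximation: the same per-unit change is assumed across the whole observed x range
- The slope describes association in these data, not necessarily a causal effect

The intercept β₀ = 52.8274 is the predicted fuel efficiency when engine displacement = 0; since the smallest observed x is 1.44, this is an extrapolation and mainly anchors the line.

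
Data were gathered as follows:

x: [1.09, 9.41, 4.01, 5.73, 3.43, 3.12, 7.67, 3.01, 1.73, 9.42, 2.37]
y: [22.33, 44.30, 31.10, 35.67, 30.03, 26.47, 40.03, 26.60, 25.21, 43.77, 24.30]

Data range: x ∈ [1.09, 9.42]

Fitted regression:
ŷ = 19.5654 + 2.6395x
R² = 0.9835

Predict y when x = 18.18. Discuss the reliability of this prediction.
ŷ = 67.5515, but this is extrapolation (above the data range [1.09, 9.42]) and may be unreliable.

Prediction calculation:
ŷ = 19.5654 + 2.6395 × 18.18
ŷ = 67.5515

Reliability:
- Data range: x ∈ [1.09, 9.42]
- Prediction point: x = 18.18 is 8.76 units above the observed range → this is EXTRAPOLATION, not interpolation

Why that matters here:
- The standard error of prediction grows with (x − x̄)², and x = 18.18 is far from x̄ = 4.64
- There are no observations near this x to validate the fitted line there
- R² describes fit only over the sampled x values; it says nothing about behaviour beyond them

Report the number if required, but flag clearly that it is an extrapolation.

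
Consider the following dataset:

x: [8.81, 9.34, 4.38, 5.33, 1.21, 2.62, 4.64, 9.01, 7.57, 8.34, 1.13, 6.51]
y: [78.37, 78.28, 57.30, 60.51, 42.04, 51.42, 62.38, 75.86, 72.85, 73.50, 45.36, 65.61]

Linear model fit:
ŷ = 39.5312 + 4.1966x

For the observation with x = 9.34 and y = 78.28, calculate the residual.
Residual = -0.4474

The residual is the difference between the actual value and the predicted value:

Residual = y - ŷ

Step 1: Calculate predicted value
ŷ = 39.5312 + 4.1966 × 9.34
ŷ = 78.7274

Step 2: Calculate residual
Residual = 78.28 - 78.7274
Residual = -0.4474

The residual is negative, so the observed y = 78.28 sits below the regression line (the line overestimates it by 0.4474).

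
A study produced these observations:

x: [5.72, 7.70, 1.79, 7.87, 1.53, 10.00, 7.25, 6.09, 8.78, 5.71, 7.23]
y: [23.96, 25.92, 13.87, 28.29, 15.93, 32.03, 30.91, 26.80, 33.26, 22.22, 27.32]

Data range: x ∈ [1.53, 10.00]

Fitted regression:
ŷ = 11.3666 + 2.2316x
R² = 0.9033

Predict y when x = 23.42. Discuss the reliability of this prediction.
ŷ = 63.6307, but this is extrapolation (above the data range [1.53, 10.00]) and may be unreliable.

Prediction calculation:
ŷ = 11.3666 + 2.2316 × 23.42
ŷ = 63.6307

Reliability:
- Data range: x ∈ [1.53, 10.00]
- Prediction point: x = 23.42 is 13.42 units above the observed range → this is EXTRAPOLATION, not interpolation

Why that matters here:
- The standard error of prediction grows with (x − x̄)², and x = 23.42 is far from x̄ = 6.33
- The linear relationship may not hold outside the observed range
- Real relationships often flatten, saturate, or turn nonlinear at extremes

Report the number if required, but flag clearly that it is an extrapolation.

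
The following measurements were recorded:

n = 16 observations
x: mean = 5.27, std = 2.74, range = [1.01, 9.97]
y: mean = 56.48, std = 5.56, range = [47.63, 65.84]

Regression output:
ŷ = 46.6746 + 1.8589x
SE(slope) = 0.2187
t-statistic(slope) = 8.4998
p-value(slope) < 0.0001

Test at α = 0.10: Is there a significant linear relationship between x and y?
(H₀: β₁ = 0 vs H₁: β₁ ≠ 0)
Since p-value < 0.0001 < α = 0.10, reject H₀ — the slope is significantly different from 0.

Hypothesis test for the slope coefficient:

H₀: β₁ = 0 (no linear relationship)
H₁: β₁ ≠ 0 (linear relationship exists)

Test statistic: t = β̂₁ / SE(β̂₁) = 1.8589 / 0.2187 = 8.4998

p < 0.0001: how often a slope estimate this far from 0 (in SE units) would arise by chance if β₁ were truly 0.

Decision rule: reject H₀ if p-value < α.
p-value < 0.0001 < α = 0.10 → reject H₀.

There is sufficient evidence at the 10% significance level to conclude that a linear relationship exists between x and y.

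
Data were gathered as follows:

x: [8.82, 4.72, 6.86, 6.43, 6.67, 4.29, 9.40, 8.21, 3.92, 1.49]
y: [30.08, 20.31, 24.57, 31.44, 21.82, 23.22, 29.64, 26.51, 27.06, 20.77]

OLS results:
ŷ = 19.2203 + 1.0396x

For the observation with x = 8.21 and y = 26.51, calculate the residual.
Residual = -1.2454

The residual is the difference between the actual value and the predicted value:

Residual = y - ŷ

Step 1: Calculate predicted value
ŷ = 19.2203 + 1.0396 × 8.21
ŷ = 27.7554

Step 2: Calculate residual
Residual = 26.51 - 27.7554
Residual = -1.2454

Sign check: y < ŷ, so the point is below the line and the fit overestimates here.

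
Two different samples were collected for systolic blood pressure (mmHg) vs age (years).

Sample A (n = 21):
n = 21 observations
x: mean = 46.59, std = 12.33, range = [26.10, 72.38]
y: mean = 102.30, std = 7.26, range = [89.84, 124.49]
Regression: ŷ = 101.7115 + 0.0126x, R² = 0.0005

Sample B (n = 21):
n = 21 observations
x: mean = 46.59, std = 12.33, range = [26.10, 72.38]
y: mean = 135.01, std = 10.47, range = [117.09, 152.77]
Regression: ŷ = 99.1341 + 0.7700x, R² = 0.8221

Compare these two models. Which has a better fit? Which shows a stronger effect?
Model B has the better fit (R² = 0.8221 vs 0.0005). Model B shows the stronger effect (|β₁| = 0.7700 vs 0.0126).

Model Comparison:

Fit — compare R²:
- Model A: R² = 0.0005 → 0.05% of variance in blood pressure explained
- Model B: R² = 0.8221 → 82.21% of variance in blood pressure explained
- 0.8221 > 0.0005 → Model B has the better fit

Effect size (slope magnitude):
- Model A: β₁ = 0.0126 → predicted blood pressure rises 0.0126 mmHg per additional year of age
- Model B: β₁ = 0.7700 → predicted blood pressure rises 0.7700 mmHg per additional year of age
- |0.0126| < |0.7700| → Model B shows the stronger marginal effect

Notes:
- A steeper slope doesn't make a better model if the scatter around the line is large.
- R² measures how tightly points cluster around the line; β₁ measures how steep the line is — they answer different questions.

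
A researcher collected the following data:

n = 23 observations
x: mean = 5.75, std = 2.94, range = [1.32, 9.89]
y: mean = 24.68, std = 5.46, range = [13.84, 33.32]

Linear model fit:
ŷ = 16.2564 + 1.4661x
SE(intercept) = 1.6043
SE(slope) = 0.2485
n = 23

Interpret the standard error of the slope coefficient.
SE(slope) = 0.2485 measures the uncertainty in the estimated slope. The coefficient is estimated precisely (SE/|β̂₁| = 16.9%).

What SE measures:
- The standard error quantifies the sampling variability of the coefficient estimate
- It is the estimated standard deviation of β̂₁ across hypothetical repeated samples of the same size
- Smaller SE → more precise estimate

Relative precision:
- SE / |β̂₁| = 0.2485 / 1.4661 = 16.9%
- Rule of thumb (under 20%: precise; 20% to under 50%: moderately precise; 50% or more: imprecise) → precise

Rough 95% range (±2 SE): 1.4661 ± 0.4970 → (0.9691, 1.9631).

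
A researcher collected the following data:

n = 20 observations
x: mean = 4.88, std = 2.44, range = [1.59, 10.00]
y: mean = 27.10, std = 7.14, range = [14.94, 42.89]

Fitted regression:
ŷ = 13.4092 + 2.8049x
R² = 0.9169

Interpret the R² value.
The model explains 91.69% of the variance in y (R² = 0.9169), leaving 8.31% unexplained; the fit is strong.

R² (coefficient of determination) measures the proportion of variance in y explained by the regression model.

Here R² = 0.9169:
- Explained: 91.69% of the variation in y
- Unexplained (residual): 100% − 91.69% = 8.31%
- Rule of thumb (below 0.3 weak; 0.3 to below 0.7 moderate; 0.7 and above strong) → strong

Note: R² never decreases when predictors are added, so it should not be used alone to compare models of different size.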